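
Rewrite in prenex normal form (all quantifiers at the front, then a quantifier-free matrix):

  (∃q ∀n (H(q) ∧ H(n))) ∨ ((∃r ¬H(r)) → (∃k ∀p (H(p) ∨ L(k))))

Eliminate → and ↔ using ¬ and ∨.
  (∃q ∀n (H(q) ∧ H(n))) ∨ ¬(∃r ¬H(r)) ∨ (∃k ∀p (H(p) ∨ L(k)))
Move each ¬ inward, flipping quantifiers it crosses:
  (∃q ∀n (H(q) ∧ H(n))) ∨ (∀r H(r)) ∨ (∃k ∀p (H(p) ∨ L(k)))
Finally move all quantifiers to the prefix:
  ∃q ∀n ∀r ∃k ∀p (H(q) ∧ H(n) ∨ H(r) ∨ H(p) ∨ L(k))

∃q ∀n ∀r ∃k ∀p (H(q) ∧ H(n) ∨ H(r) ∨ H(p) ∨ L(k))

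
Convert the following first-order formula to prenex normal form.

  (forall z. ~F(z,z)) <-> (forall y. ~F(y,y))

Rewrite implications/biconditionals: A → B as ¬A ∨ B; A ↔ B as (¬A ∨ B) ∧ (¬B ∨ A).
  (~(forall z. ~F(z,z)) | (forall y. ~F(y,y))) & (~(forall y. ~F(y,y)) | (forall z. ~F(z,z)))
Drive negations inward (¬∀x A ≡ ∃x ¬A, ¬∃x A ≡ ∀x ¬A, De Morgan for ∧/∨):
  ((exists z. F(z,z)) | (forall y. ~F(y,y))) & ((exists y. F(y,y)) | (forall z. ~F(z,z)))
Rename bound variables to avoid capture: y↦x1, z↦q.
  ((exists z. F(z,z)) | (forall y. ~F(y,y))) & ((exists x1. F(x1,x1)) | (forall q. ~F(q,q)))
Finally move all quantifiers to the prefix:
  exists z. forall y. exists x1. forall q. ((F(z,z) | ~F(y,y)) & (F(x1,x1) | ~F(q,q)))

exists z. forall y. exists x1. forall q. ((F(z,z) | ~F(y,y)) & (F(x1,x1) | ~F(q,q)))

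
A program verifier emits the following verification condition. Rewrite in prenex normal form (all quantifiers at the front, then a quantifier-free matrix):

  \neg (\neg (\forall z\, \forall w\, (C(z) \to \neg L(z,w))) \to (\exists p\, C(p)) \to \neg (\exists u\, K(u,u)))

\exists z\, \exists w\, \exists p\, \exists u\, (C(z) \land L(z,w) \land C(p) \land K(u,u))

First replace A → B with ¬A ∨ B.
  \neg (\neg \neg (\forall z\, \forall w\, (\neg C(z) \lor \neg L(z,w))) \lor \neg (\exists p\, C(p)) \lor \neg (\exists u\, K(u,u)))
Move each ¬ inward, flipping quantifiers it crosses:
  (\exists z\, \exists w\, (C(z) \land L(z,w))) \land (\exists p\, C(p)) \land (\exists u\, K(u,u))
Finally move all quantifiers to the prefix:
  \exists z\, \exists w\, \exists p\, \exists u\, (C(z) \land L(z,w) \land C(p) \land K(u,u))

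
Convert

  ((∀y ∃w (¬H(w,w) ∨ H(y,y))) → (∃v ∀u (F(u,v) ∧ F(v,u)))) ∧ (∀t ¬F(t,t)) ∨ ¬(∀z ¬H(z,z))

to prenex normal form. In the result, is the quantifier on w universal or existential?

universal

First replace A → B with ¬A ∨ B.
  (¬(∀y ∃w (¬H(w,w) ∨ H(y,y))) ∨ (∃v ∀u (F(u,v) ∧ F(v,u)))) ∧ (∀t ¬F(t,t)) ∨ ¬(∀z ¬H(z,z))
Drive negations inward (¬∀x A ≡ ∃x ¬A, ¬∃x A ≡ ∀x ¬A, De Morgan for ∧/∨):
  ((∃y ∀w (H(w,w) ∧ ¬H(y,y))) ∨ (∃v ∀u (F(u,v) ∧ F(v,u)))) ∧ (∀t ¬F(t,t)) ∨ (∃z H(z,z))
All bound variables are already distinct, so no renaming is needed.
Extract every quantifier outward, since the variables are now distinct and don't occur free across branches:
  ∃y ∀w ∃v ∀u ∀t ∃z ((H(w,w) ∧ ¬H(y,y) ∨ F(u,v) ∧ F(v,u)) ∧ ¬F(t,t) ∨ H(z,z))
The quantifier ∃w sits under an odd number of negations (counting the antecedent side of each →), so it flips to ∀w.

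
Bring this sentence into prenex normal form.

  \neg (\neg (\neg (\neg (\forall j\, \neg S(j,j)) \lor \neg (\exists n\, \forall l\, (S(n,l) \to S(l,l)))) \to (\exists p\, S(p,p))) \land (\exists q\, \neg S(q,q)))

Eliminate → and ↔ using ¬ and ∨.
  \neg (\neg (\neg \neg (\neg (\forall j\, \neg S(j,j)) \lor \neg (\exists n\, \forall l\, (\neg S(n,l) \lor S(l,l)))) \lor (\exists p\, S(p,p))) \land (\exists q\, \neg S(q,q)))
Drive negations inward (¬∀x A ≡ ∃x ¬A, ¬∃x A ≡ ∀x ¬A, De Morgan for ∧/∨):
  (\exists j\, S(j,j)) \lor (\forall n\, \exists l\, (S(n,l) \land \neg S(l,l))) \lor (\exists p\, S(p,p)) \lor (\forall q\, S(q,q))
All bound variables are already distinct, so no renaming is needed.
Pull the quantifiers to the front (each side's bound variable is not free in the other side):
  \exists j\, \forall n\, \exists l\, \exists p\, \forall q\, (S(j,j) \lor S(n,l) \land \neg S(l,l) \lor S(p,p) \lor S(q,q))

\exists j\, \forall n\, \exists l\, \exists p\, \forall q\, (S(j,j) \lor S(n,l) \land \neg S(l,l) \lor S(p,p) \lor S(q,q))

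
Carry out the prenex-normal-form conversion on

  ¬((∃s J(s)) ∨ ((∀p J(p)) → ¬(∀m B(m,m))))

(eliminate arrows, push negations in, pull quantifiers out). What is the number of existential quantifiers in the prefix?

0

Eliminate → and ↔ using ¬ and ∨.
  ¬((∃s J(s)) ∨ ¬(∀p J(p)) ∨ ¬(∀m B(m,m)))
Drive negations inward (¬∀x A ≡ ∃x ¬A, ¬∃x A ≡ ∀x ¬A, De Morgan for ∧/∨):
  (∀s ¬J(s)) ∧ (∀p J(p)) ∧ (∀m B(m,m))
All bound variables are already distinct, so no renaming is needed.
Finally move all quantifiers to the prefix:
  ∀s ∀p ∀m (¬J(s) ∧ J(p) ∧ B(m,m))
The prefix is ∀s ∀p ∀m: 3 universal, 0 existential.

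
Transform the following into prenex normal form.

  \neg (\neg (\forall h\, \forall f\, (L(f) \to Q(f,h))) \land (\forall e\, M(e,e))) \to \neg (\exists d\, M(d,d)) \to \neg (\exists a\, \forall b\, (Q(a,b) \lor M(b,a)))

\exists h\, \exists f\, \forall e\, \exists d\, \forall a\, \exists b\, (L(f) \land \neg Q(f,h) \land M(e,e) \lor M(d,d) \lor \neg Q(a,b) \land \neg M(b,a))

First replace A → B with ¬A ∨ B.
  \neg \neg (\neg (\forall h\, \forall f\, (\neg L(f) \lor Q(f,h))) \land (\forall e\, M(e,e))) \lor \neg \neg (\exists d\, M(d,d)) \lor \neg (\exists a\, \forall b\, (Q(a,b) \lor M(b,a)))
Move each ¬ inward, flipping quantifiers it crosses:
  (\exists h\, \exists f\, (L(f) \land \neg Q(f,h))) \land (\forall e\, M(e,e)) \lor (\exists d\, M(d,d)) \lor (\forall a\, \exists b\, (\neg Q(a,b) \land \neg M(b,a)))
All bound variables are already distinct, so no renaming is needed.
Extract every quantifier outward, since the variables are now distinct and don't occur free across branches:
  \exists h\, \exists f\, \forall e\, \exists d\, \forall a\, \exists b\, (L(f) \land \neg Q(f,h) \land M(e,e) \lor M(d,d) \lor \neg Q(a,b) \land \neg M(b,a))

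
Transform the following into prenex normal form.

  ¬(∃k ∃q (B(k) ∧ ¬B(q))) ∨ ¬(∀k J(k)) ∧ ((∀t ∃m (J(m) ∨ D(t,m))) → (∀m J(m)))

Rewrite implications/biconditionals: A → B as ¬A ∨ B.
  ¬(∃k ∃q (B(k) ∧ ¬B(q))) ∨ ¬(∀k J(k)) ∧ (¬(∀t ∃m (J(m) ∨ D(t,m))) ∨ (∀m J(m)))
Move each ¬ inward, flipping quantifiers it crosses:
  (∀k ∀q (¬B(k) ∨ B(q))) ∨ (∃k ¬J(k)) ∧ ((∃t ∀m (¬J(m) ∧ ¬D(t,m))) ∨ (∀m J(m)))
Rename bound variables to avoid capture: k↦v1, m↦z1.
  (∀k ∀q (¬B(k) ∨ B(q))) ∨ (∃v1 ¬J(v1)) ∧ ((∃t ∀m (¬J(m) ∧ ¬D(t,m))) ∨ (∀z1 J(z1)))
Pull the quantifiers to the front (each side's bound variable is not free in the other side):
  ∀k ∀q ∃v1 ∃t ∀m ∀z1 (¬B(k) ∨ B(q) ∨ ¬J(v1) ∧ (¬J(m) ∧ ¬D(t,m) ∨ J(z1)))

∀k ∀q ∃v1 ∃t ∀m ∀z1 (¬B(k) ∨ B(q) ∨ ¬J(v1) ∧ (¬J(m) ∧ ¬D(t,m) ∨ J(z1)))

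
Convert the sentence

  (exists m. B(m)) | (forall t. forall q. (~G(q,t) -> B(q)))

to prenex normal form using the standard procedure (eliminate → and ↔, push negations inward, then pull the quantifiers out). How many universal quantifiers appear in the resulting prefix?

2

Rewrite implications/biconditionals: A → B as ¬A ∨ B.
  (exists m. B(m)) | (forall t. forall q. (~~G(q,t) | B(q)))
Drive negations inward (¬∀x A ≡ ∃x ¬A, ¬∃x A ≡ ∀x ¬A, De Morgan for ∧/∨):
  (exists m. B(m)) | (forall t. forall q. (G(q,t) | B(q)))
All bound variables are already distinct, so no renaming is needed.
Extract every quantifier outward, since the variables are now distinct and don't occur free across branches:
  exists m. forall t. forall q. (B(m) | G(q,t) | B(q))
The prefix is exists m forall t forall q: 2 universal, 1 existential.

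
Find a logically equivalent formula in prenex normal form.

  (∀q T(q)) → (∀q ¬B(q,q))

∃q ∀z1 (¬T(q) ∨ ¬B(z1,z1))

Rewrite implications/biconditionals: A → B as ¬A ∨ B.
  ¬(∀q T(q)) ∨ (∀q ¬B(q,q))
Push ¬ through the quantifiers and connectives to reach negation normal form:
  (∃q ¬T(q)) ∨ (∀q ¬B(q,q))
Give each quantifier a distinct variable: q↦z1.
  (∃q ¬T(q)) ∨ (∀z1 ¬B(z1,z1))
Extract every quantifier outward, since the variables are now distinct and don't occur free across branches:
  ∃q ∀z1 (¬T(q) ∨ ¬B(z1,z1))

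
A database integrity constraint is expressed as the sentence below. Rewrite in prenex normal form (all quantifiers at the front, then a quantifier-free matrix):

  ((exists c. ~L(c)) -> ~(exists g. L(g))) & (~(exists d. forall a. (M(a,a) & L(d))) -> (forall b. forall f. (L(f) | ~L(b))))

forall c. forall g. exists d. forall a. forall b. forall f. ((L(c) | ~L(g)) & (M(a,a) & L(d) | L(f) | ~L(b)))

Eliminate → and ↔ using ¬ and ∨.
  (~(exists c. ~L(c)) | ~(exists g. L(g))) & (~~(exists d. forall a. (M(a,a) & L(d))) | (forall b. forall f. (L(f) | ~L(b))))
Push ¬ through the quantifiers and connectives to reach negation normal form:
  ((forall c. L(c)) | (forall g. ~L(g))) & ((exists d. forall a. (M(a,a) & L(d))) | (forall b. forall f. (L(f) | ~L(b))))
Extract every quantifier outward, since the variables are now distinct and don't occur free across branches:
  forall c. forall g. exists d. forall a. forall b. forall f. ((L(c) | ~L(g)) & (M(a,a) & L(d) | L(f) | ~L(b)))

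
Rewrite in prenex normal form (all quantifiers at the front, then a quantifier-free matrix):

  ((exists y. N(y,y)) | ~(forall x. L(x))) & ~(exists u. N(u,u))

Drive negations inward (¬∀x A ≡ ∃x ¬A, ¬∃x A ≡ ∀x ¬A, De Morgan for ∧/∨):
  ((exists y. N(y,y)) | (exists x. ~L(x))) & (forall u. ~N(u,u))
Pull the quantifiers to the front (each side's bound variable is not free in the other side):
  exists y. exists x. forall u. ((N(y,y) | ~L(x)) & ~N(u,u))

exists y. exists x. forall u. ((N(y,y) | ~L(x)) & ~N(u,u))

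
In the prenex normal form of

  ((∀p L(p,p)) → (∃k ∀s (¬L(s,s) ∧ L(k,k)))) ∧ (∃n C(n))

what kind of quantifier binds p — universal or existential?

Rewrite implications/biconditionals: A → B as ¬A ∨ B.
  (¬(∀p L(p,p)) ∨ (∃k ∀s (¬L(s,s) ∧ L(k,k)))) ∧ (∃n C(n))
Move each ¬ inward, flipping quantifiers it crosses:
  ((∃p ¬L(p,p)) ∨ (∃k ∀s (¬L(s,s) ∧ L(k,k)))) ∧ (∃n C(n))
Pull the quantifiers to the front (each side's bound variable is not free in the other side):
  ∃p ∃k ∀s ∃n ((¬L(p,p) ∨ ¬L(s,s) ∧ L(k,k)) ∧ C(n))
The quantifier ∀p sits under an odd number of negations (counting the antecedent side of each →), so it flips to ∃p.

existential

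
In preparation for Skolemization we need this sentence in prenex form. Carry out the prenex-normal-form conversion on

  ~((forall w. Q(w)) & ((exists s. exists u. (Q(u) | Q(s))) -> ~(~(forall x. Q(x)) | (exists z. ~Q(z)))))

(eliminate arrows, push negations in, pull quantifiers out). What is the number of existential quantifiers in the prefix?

Eliminate → and ↔ using ¬ and ∨.
  ~((forall w. Q(w)) & (~(exists s. exists u. (Q(u) | Q(s))) | ~(~(forall x. Q(x)) | (exists z. ~Q(z)))))
Drive negations inward (¬∀x A ≡ ∃x ¬A, ¬∃x A ≡ ∀x ¬A, De Morgan for ∧/∨):
  (exists w. ~Q(w)) | (exists s. exists u. (Q(u) | Q(s))) & ((exists x. ~Q(x)) | (exists z. ~Q(z)))
All bound variables are already distinct, so no renaming is needed.
Pull the quantifiers to the front (each side's bound variable is not free in the other side):
  exists w. exists s. exists u. exists x. exists z. (~Q(w) | (Q(u) | Q(s)) & (~Q(x) | ~Q(z)))
The prefix is exists w exists s exists u exists x exists z: 0 universal, 5 existential.

5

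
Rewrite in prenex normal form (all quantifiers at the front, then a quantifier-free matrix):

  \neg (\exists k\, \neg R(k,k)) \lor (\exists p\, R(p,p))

Push ¬ through the quantifiers and connectives to reach negation normal form:
  (\forall k\, R(k,k)) \lor (\exists p\, R(p,p))
Pull the quantifiers to the front (each side's bound variable is not free in the other side):
  \forall k\, \exists p\, (R(k,k) \lor R(p,p))

\forall k\, \exists p\, (R(k,k) \lor R(p,p))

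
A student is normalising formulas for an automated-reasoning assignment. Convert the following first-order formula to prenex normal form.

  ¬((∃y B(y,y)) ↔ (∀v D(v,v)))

Rewrite implications/biconditionals: A → B as ¬A ∨ B; A ↔ B as (¬A ∨ B) ∧ (¬B ∨ A).
  ¬((¬(∃y B(y,y)) ∨ (∀v D(v,v))) ∧ (¬(∀v D(v,v)) ∨ (∃y B(y,y))))
Move each ¬ inward, flipping quantifiers it crosses:
  (∃y B(y,y)) ∧ (∃v ¬D(v,v)) ∨ (∀v D(v,v)) ∧ (∀y ¬B(y,y))
Rename bound variables to avoid capture: v↦t, y↦w1.
  (∃y B(y,y)) ∧ (∃v ¬D(v,v)) ∨ (∀t D(t,t)) ∧ (∀w1 ¬B(w1,w1))
Pull the quantifiers to the front (each side's bound variable is not free in the other side):
  ∃y ∃v ∀t ∀w1 (B(y,y) ∧ ¬D(v,v) ∨ D(t,t) ∧ ¬B(w1,w1))

∃y ∃v ∀t ∀w1 (B(y,y) ∧ ¬D(v,v) ∨ D(t,t) ∧ ¬B(w1,w1))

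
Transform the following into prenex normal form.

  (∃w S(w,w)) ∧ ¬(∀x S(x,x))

Move each ¬ inward, flipping quantifiers it crosses:
  (∃w S(w,w)) ∧ (∃x ¬S(x,x))
All bound variables are already distinct, so no renaming is needed.
Extract every quantifier outward, since the variables are now distinct and don't occur free across branches:
  ∃w ∃x (S(w,w) ∧ ¬S(x,x))

∃w ∃x (S(w,w) ∧ ¬S(x,x))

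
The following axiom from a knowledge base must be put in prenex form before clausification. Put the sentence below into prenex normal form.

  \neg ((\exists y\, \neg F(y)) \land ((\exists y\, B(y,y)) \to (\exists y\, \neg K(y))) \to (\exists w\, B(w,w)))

\exists y\, \forall s\, \exists v1\, \forall w\, (\neg F(y) \land (\neg B(s,s) \lor \neg K(v1)) \land \neg B(w,w))

First replace A → B with ¬A ∨ B.
  \neg (\neg ((\exists y\, \neg F(y)) \land (\neg (\exists y\, B(y,y)) \lor (\exists y\, \neg K(y)))) \lor (\exists w\, B(w,w)))
Move each ¬ inward, flipping quantifiers it crosses:
  (\exists y\, \neg F(y)) \land ((\forall y\, \neg B(y,y)) \lor (\exists y\, \neg K(y))) \land (\forall w\, \neg B(w,w))
Standardize variables apart so no two quantifiers bind the same name: y↦s, y↦v1.
  (\exists y\, \neg F(y)) \land ((\forall s\, \neg B(s,s)) \lor (\exists v1\, \neg K(v1))) \land (\forall w\, \neg B(w,w))
Pull the quantifiers to the front (each side's bound variable is not free in the other side):
  \exists y\, \forall s\, \exists v1\, \forall w\, (\neg F(y) \land (\neg B(s,s) \lor \neg K(v1)) \land \neg B(w,w))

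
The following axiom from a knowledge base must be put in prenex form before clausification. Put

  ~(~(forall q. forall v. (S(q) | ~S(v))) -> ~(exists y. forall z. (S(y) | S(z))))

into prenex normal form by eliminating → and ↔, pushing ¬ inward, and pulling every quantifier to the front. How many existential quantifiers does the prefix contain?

3

Eliminate → and ↔ using ¬ and ∨.
  ~(~~(forall q. forall v. (S(q) | ~S(v))) | ~(exists y. forall z. (S(y) | S(z))))
Drive negations inward (¬∀x A ≡ ∃x ¬A, ¬∃x A ≡ ∀x ¬A, De Morgan for ∧/∨):
  (exists q. exists v. (~S(q) & S(v))) & (exists y. forall z. (S(y) | S(z)))
Pull the quantifiers to the front (each side's bound variable is not free in the other side):
  exists q. exists v. exists y. forall z. (~S(q) & S(v) & (S(y) | S(z)))
The prefix is exists q exists v exists y forall z: 1 universal, 3 existential.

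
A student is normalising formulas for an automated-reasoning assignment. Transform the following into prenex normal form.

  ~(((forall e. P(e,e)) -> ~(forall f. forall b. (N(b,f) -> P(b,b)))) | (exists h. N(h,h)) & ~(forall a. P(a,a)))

First replace A → B with ¬A ∨ B.
  ~(~(forall e. P(e,e)) | ~(forall f. forall b. (~N(b,f) | P(b,b))) | (exists h. N(h,h)) & ~(forall a. P(a,a)))
Push ¬ through the quantifiers and connectives to reach negation normal form:
  (forall e. P(e,e)) & (forall f. forall b. (~N(b,f) | P(b,b))) & ((forall h. ~N(h,h)) | (forall a. P(a,a)))
All bound variables are already distinct, so no renaming is needed.
Pull the quantifiers to the front (each side's bound variable is not free in the other side):
  forall e. forall f. forall b. forall h. forall a. (P(e,e) & (~N(b,f) | P(b,b)) & (~N(h,h) | P(a,a)))

forall e. forall f. forall b. forall h. forall a. (P(e,e) & (~N(b,f) | P(b,b)) & (~N(h,h) | P(a,a)))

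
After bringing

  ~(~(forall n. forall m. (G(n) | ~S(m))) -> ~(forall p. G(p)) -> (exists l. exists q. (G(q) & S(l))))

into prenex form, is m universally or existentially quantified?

existential

Eliminate → and ↔ using ¬ and ∨.
  ~(~~(forall n. forall m. (G(n) | ~S(m))) | ~~(forall p. G(p)) | (exists l. exists q. (G(q) & S(l))))
Push ¬ through the quantifiers and connectives to reach negation normal form:
  (exists n. exists m. (~G(n) & S(m))) & (exists p. ~G(p)) & (forall l. forall q. (~G(q) | ~S(l)))
Extract every quantifier outward, since the variables are now distinct and don't occur free across branches:
  exists n. exists m. exists p. forall l. forall q. (~G(n) & S(m) & ~G(p) & (~G(q) | ~S(l)))
The quantifier forall m sits under an odd number of negations (counting the antecedent side of each →), so it flips to exists m.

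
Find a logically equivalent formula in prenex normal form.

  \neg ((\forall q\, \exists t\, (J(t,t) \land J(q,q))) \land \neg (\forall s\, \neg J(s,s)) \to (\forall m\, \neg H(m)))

\forall q\, \exists t\, \exists s\, \exists m\, (J(t,t) \land J(q,q) \land J(s,s) \land H(m))

Eliminate → and ↔ using ¬ and ∨.
  \neg (\neg ((\forall q\, \exists t\, (J(t,t) \land J(q,q))) \land \neg (\forall s\, \neg J(s,s))) \lor (\forall m\, \neg H(m)))
Push ¬ through the quantifiers and connectives to reach negation normal form:
  (\forall q\, \exists t\, (J(t,t) \land J(q,q))) \land (\exists s\, J(s,s)) \land (\exists m\, H(m))
Finally move all quantifiers to the prefix:
  \forall q\, \exists t\, \exists s\, \exists m\, (J(t,t) \land J(q,q) \land J(s,s) \land H(m))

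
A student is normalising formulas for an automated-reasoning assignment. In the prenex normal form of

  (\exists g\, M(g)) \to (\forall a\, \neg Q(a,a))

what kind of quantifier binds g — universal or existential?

Rewrite implications/biconditionals: A → B as ¬A ∨ B.
  \neg (\exists g\, M(g)) \lor (\forall a\, \neg Q(a,a))
Move each ¬ inward, flipping quantifiers it crosses:
  (\forall g\, \neg M(g)) \lor (\forall a\, \neg Q(a,a))
All bound variables are already distinct, so no renaming is needed.
Pull the quantifiers to the front (each side's bound variable is not free in the other side):
  \forall g\, \forall a\, (\neg M(g) \lor \neg Q(a,a))
The quantifier \exists g sits under an odd number of negations (counting the antecedent side of each →), so it flips to \forall g.

universal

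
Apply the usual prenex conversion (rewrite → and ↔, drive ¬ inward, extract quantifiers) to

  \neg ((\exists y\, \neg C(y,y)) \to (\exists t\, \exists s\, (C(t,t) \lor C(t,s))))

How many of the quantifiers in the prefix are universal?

Eliminate → and ↔ using ¬ and ∨.
  \neg (\neg (\exists y\, \neg C(y,y)) \lor (\exists t\, \exists s\, (C(t,t) \lor C(t,s))))
Push ¬ through the quantifiers and connectives to reach negation normal form:
  (\exists y\, \neg C(y,y)) \land (\forall t\, \forall s\, (\neg C(t,t) \land \neg C(t,s)))
All bound variables are already distinct, so no renaming is needed.
Extract every quantifier outward, since the variables are now distinct and don't occur free across branches:
  \exists y\, \forall t\, \forall s\, (\neg C(y,y) \land \neg C(t,t) \land \neg C(t,s))
The prefix is \exists y \forall t \forall s: 2 universal, 1 existential.

2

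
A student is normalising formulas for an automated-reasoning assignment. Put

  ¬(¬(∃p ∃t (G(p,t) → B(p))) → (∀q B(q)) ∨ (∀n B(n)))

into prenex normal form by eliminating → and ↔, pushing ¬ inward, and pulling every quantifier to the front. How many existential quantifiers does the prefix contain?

Rewrite implications/biconditionals: A → B as ¬A ∨ B.
  ¬(¬¬(∃p ∃t (¬G(p,t) ∨ B(p))) ∨ (∀q B(q)) ∨ (∀n B(n)))
Move each ¬ inward, flipping quantifiers it crosses:
  (∀p ∀t (G(p,t) ∧ ¬B(p))) ∧ (∃q ¬B(q)) ∧ (∃n ¬B(n))
Finally move all quantifiers to the prefix:
  ∀p ∀t ∃q ∃n (G(p,t) ∧ ¬B(p) ∧ ¬B(q) ∧ ¬B(n))
The prefix is ∀p ∀t ∃q ∃n: 2 universal, 2 existential.

2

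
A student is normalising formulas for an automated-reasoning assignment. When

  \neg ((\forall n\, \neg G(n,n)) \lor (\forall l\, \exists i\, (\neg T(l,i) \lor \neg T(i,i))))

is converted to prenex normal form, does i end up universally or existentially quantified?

universal

Drive negations inward (¬∀x A ≡ ∃x ¬A, ¬∃x A ≡ ∀x ¬A, De Morgan for ∧/∨):
  (\exists n\, G(n,n)) \land (\exists l\, \forall i\, (T(l,i) \land T(i,i)))
Pull the quantifiers to the front (each side's bound variable is not free in the other side):
  \exists n\, \exists l\, \forall i\, (G(n,n) \land T(l,i) \land T(i,i))
The quantifier \exists i sits under an odd number of negations, so it flips to \forall i.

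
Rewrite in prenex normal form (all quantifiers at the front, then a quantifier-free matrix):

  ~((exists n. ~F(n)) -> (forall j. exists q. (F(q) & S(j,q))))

exists n. exists j. forall q. (~F(n) & (~F(q) | ~S(j,q)))

Rewrite implications/biconditionals: A → B as ¬A ∨ B.
  ~(~(exists n. ~F(n)) | (forall j. exists q. (F(q) & S(j,q))))
Push ¬ through the quantifiers and connectives to reach negation normal form:
  (exists n. ~F(n)) & (exists j. forall q. (~F(q) | ~S(j,q)))
Finally move all quantifiers to the prefix:
  exists n. exists j. forall q. (~F(n) & (~F(q) | ~S(j,q)))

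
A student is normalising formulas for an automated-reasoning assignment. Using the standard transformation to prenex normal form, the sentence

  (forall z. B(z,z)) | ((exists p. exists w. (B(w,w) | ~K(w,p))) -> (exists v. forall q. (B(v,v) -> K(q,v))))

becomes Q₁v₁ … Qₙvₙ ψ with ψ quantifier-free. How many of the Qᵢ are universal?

4

Rewrite implications/biconditionals: A → B as ¬A ∨ B.
  (forall z. B(z,z)) | ~(exists p. exists w. (B(w,w) | ~K(w,p))) | (exists v. forall q. (~B(v,v) | K(q,v)))
Move each ¬ inward, flipping quantifiers it crosses:
  (forall z. B(z,z)) | (forall p. forall w. (~B(w,w) & K(w,p))) | (exists v. forall q. (~B(v,v) | K(q,v)))
All bound variables are already distinct, so no renaming is needed.
Finally move all quantifiers to the prefix:
  forall z. forall p. forall w. exists v. forall q. (B(z,z) | ~B(w,w) & K(w,p) | ~B(v,v) | K(q,v))
The prefix is forall z forall p forall w exists v forall q: 4 universal, 1 existential.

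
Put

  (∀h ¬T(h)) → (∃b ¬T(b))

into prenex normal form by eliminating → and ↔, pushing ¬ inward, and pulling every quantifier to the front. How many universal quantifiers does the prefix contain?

Rewrite implications/biconditionals: A → B as ¬A ∨ B.
  ¬(∀h ¬T(h)) ∨ (∃b ¬T(b))
Push ¬ through the quantifiers and connectives to reach negation normal form:
  (∃h T(h)) ∨ (∃b ¬T(b))
Finally move all quantifiers to the prefix:
  ∃h ∃b (T(h) ∨ ¬T(b))
The prefix is ∃h ∃b: 0 universal, 2 existential.

0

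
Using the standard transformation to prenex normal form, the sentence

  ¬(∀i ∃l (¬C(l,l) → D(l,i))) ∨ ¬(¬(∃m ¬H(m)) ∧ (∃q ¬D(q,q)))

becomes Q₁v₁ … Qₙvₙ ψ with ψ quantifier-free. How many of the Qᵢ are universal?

Eliminate → and ↔ using ¬ and ∨.
  ¬(∀i ∃l (¬¬C(l,l) ∨ D(l,i))) ∨ ¬(¬(∃m ¬H(m)) ∧ (∃q ¬D(q,q)))
Push ¬ through the quantifiers and connectives to reach negation normal form:
  (∃i ∀l (¬C(l,l) ∧ ¬D(l,i))) ∨ (∃m ¬H(m)) ∨ (∀q D(q,q))
All bound variables are already distinct, so no renaming is needed.
Finally move all quantifiers to the prefix:
  ∃i ∀l ∃m ∀q (¬C(l,l) ∧ ¬D(l,i) ∨ ¬H(m) ∨ D(q,q))
The prefix is ∃i ∀l ∃m ∀q: 2 universal, 2 existential.

2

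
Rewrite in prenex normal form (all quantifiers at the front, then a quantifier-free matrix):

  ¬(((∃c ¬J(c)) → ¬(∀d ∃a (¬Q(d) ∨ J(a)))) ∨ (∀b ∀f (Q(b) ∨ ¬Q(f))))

First replace A → B with ¬A ∨ B.
  ¬(¬(∃c ¬J(c)) ∨ ¬(∀d ∃a (¬Q(d) ∨ J(a))) ∨ (∀b ∀f (Q(b) ∨ ¬Q(f))))
Push ¬ through the quantifiers and connectives to reach negation normal form:
  (∃c ¬J(c)) ∧ (∀d ∃a (¬Q(d) ∨ J(a))) ∧ (∃b ∃f (¬Q(b) ∧ Q(f)))
All bound variables are already distinct, so no renaming is needed.
Pull the quantifiers to the front (each side's bound variable is not free in the other side):
  ∃c ∀d ∃a ∃b ∃f (¬J(c) ∧ (¬Q(d) ∨ J(a)) ∧ ¬Q(b) ∧ Q(f))

∃c ∀d ∃a ∃b ∃f (¬J(c) ∧ (¬Q(d) ∨ J(a)) ∧ ¬Q(b) ∧ Q(f))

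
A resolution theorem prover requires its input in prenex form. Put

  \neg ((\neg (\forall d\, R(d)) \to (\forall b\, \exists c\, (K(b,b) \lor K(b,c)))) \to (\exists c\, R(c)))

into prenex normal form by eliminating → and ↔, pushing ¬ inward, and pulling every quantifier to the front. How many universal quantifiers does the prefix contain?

3

Rewrite implications/biconditionals: A → B as ¬A ∨ B.
  \neg (\neg (\neg \neg (\forall d\, R(d)) \lor (\forall b\, \exists c\, (K(b,b) \lor K(b,c)))) \lor (\exists c\, R(c)))
Push ¬ through the quantifiers and connectives to reach negation normal form:
  ((\forall d\, R(d)) \lor (\forall b\, \exists c\, (K(b,b) \lor K(b,c)))) \land (\forall c\, \neg R(c))
Rename bound variables to avoid capture: c↦u.
  ((\forall d\, R(d)) \lor (\forall b\, \exists c\, (K(b,b) \lor K(b,c)))) \land (\forall u\, \neg R(u))
Finally move all quantifiers to the prefix:
  \forall d\, \forall b\, \exists c\, \forall u\, ((R(d) \lor K(b,b) \lor K(b,c)) \land \neg R(u))
The prefix is \forall d \forall b \exists c \forall u: 3 universal, 1 existential.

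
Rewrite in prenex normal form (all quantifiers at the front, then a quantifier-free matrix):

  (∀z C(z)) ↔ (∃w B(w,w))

First replace A → B with ¬A ∨ B; A ↔ B as (¬A ∨ B) ∧ (¬B ∨ A).
  (¬(∀z C(z)) ∨ (∃w B(w,w))) ∧ (¬(∃w B(w,w)) ∨ (∀z C(z)))
Drive negations inward (¬∀x A ≡ ∃x ¬A, ¬∃x A ≡ ∀x ¬A, De Morgan for ∧/∨):
  ((∃z ¬C(z)) ∨ (∃w B(w,w))) ∧ ((∀w ¬B(w,w)) ∨ (∀z C(z)))
Give each quantifier a distinct variable: w↦b, z↦w1.
  ((∃z ¬C(z)) ∨ (∃w B(w,w))) ∧ ((∀b ¬B(b,b)) ∨ (∀w1 C(w1)))
Finally move all quantifiers to the prefix:
  ∃z ∃w ∀b ∀w1 ((¬C(z) ∨ B(w,w)) ∧ (¬B(b,b) ∨ C(w1)))

∃z ∃w ∀b ∀w1 ((¬C(z) ∨ B(w,w)) ∧ (¬B(b,b) ∨ C(w1)))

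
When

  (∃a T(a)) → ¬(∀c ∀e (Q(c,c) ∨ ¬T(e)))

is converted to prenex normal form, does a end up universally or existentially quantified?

universal

Eliminate → and ↔ using ¬ and ∨.
  ¬(∃a T(a)) ∨ ¬(∀c ∀e (Q(c,c) ∨ ¬T(e)))
Move each ¬ inward, flipping quantifiers it crosses:
  (∀a ¬T(a)) ∨ (∃c ∃e (¬Q(c,c) ∧ T(e)))
All bound variables are already distinct, so no renaming is needed.
Extract every quantifier outward, since the variables are now distinct and don't occur free across branches:
  ∀a ∃c ∃e (¬T(a) ∨ ¬Q(c,c) ∧ T(e))
The quantifier ∃a sits under an odd number of negations (counting the antecedent side of each →), so it flips to ∀a.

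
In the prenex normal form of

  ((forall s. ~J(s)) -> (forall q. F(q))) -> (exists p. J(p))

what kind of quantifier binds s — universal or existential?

universal

First replace A → B with ¬A ∨ B.
  ~(~(forall s. ~J(s)) | (forall q. F(q))) | (exists p. J(p))
Drive negations inward (¬∀x A ≡ ∃x ¬A, ¬∃x A ≡ ∀x ¬A, De Morgan for ∧/∨):
  (forall s. ~J(s)) & (exists q. ~F(q)) | (exists p. J(p))
All bound variables are already distinct, so no renaming is needed.
Finally move all quantifiers to the prefix:
  forall s. exists q. exists p. (~J(s) & ~F(q) | J(p))
The quantifier forall s sits under an even number of negations (counting the antecedent side of each →), so it remains universal.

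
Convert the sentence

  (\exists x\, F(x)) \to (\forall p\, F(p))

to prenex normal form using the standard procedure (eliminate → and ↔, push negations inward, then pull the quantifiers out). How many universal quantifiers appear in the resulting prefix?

Eliminate → and ↔ using ¬ and ∨.
  \neg (\exists x\, F(x)) \lor (\forall p\, F(p))
Drive negations inward (¬∀x A ≡ ∃x ¬A, ¬∃x A ≡ ∀x ¬A, De Morgan for ∧/∨):
  (\forall x\, \neg F(x)) \lor (\forall p\, F(p))
All bound variables are already distinct, so no renaming is needed.
Extract every quantifier outward, since the variables are now distinct and don't occur free across branches:
  \forall x\, \forall p\, (\neg F(x) \lor F(p))
The prefix is \forall x \forall p: 2 universal, 0 existential.

2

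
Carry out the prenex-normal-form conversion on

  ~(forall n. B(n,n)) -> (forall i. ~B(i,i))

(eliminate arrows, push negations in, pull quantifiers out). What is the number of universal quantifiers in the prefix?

Rewrite implications/biconditionals: A → B as ¬A ∨ B.
  ~~(forall n. B(n,n)) | (forall i. ~B(i,i))
Move each ¬ inward, flipping quantifiers it crosses:
  (forall n. B(n,n)) | (forall i. ~B(i,i))
Extract every quantifier outward, since the variables are now distinct and don't occur free across branches:
  forall n. forall i. (B(n,n) | ~B(i,i))
The prefix is forall n forall i: 2 universal, 0 existential.

2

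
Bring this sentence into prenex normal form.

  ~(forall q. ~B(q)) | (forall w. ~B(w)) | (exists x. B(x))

Drive negations inward (¬∀x A ≡ ∃x ¬A, ¬∃x A ≡ ∀x ¬A, De Morgan for ∧/∨):
  (exists q. B(q)) | (forall w. ~B(w)) | (exists x. B(x))
All bound variables are already distinct, so no renaming is needed.
Finally move all quantifiers to the prefix:
  exists q. forall w. exists x. (B(q) | ~B(w) | B(x))

exists q. forall w. exists x. (B(q) | ~B(w) | B(x))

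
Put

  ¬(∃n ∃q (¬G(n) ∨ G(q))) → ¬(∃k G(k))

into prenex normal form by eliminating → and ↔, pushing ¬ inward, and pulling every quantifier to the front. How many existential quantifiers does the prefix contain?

2

Eliminate → and ↔ using ¬ and ∨.
  ¬¬(∃n ∃q (¬G(n) ∨ G(q))) ∨ ¬(∃k G(k))
Push ¬ through the quantifiers and connectives to reach negation normal form:
  (∃n ∃q (¬G(n) ∨ G(q))) ∨ (∀k ¬G(k))
All bound variables are already distinct, so no renaming is needed.
Finally move all quantifiers to the prefix:
  ∃n ∃q ∀k (¬G(n) ∨ G(q) ∨ ¬G(k))
The prefix is ∃n ∃q ∀k: 1 universal, 2 existential.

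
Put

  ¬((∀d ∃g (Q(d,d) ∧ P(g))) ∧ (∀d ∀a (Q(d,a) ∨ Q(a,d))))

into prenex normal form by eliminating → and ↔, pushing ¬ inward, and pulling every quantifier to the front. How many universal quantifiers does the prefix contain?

Drive negations inward (¬∀x A ≡ ∃x ¬A, ¬∃x A ≡ ∀x ¬A, De Morgan for ∧/∨):
  (∃d ∀g (¬Q(d,d) ∨ ¬P(g))) ∨ (∃d ∃a (¬Q(d,a) ∧ ¬Q(a,d)))
Standardize variables apart so no two quantifiers bind the same name: d↦c.
  (∃d ∀g (¬Q(d,d) ∨ ¬P(g))) ∨ (∃c ∃a (¬Q(c,a) ∧ ¬Q(a,c)))
Pull the quantifiers to the front (each side's bound variable is not free in the other side):
  ∃d ∀g ∃c ∃a (¬Q(d,d) ∨ ¬P(g) ∨ ¬Q(c,a) ∧ ¬Q(a,c))
The prefix is ∃d ∀g ∃c ∃a: 1 universal, 3 existential.

1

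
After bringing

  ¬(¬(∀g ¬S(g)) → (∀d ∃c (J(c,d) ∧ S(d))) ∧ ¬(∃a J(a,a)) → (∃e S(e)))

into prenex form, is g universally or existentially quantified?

existential

Eliminate → and ↔ using ¬ and ∨.
  ¬(¬¬(∀g ¬S(g)) ∨ ¬((∀d ∃c (J(c,d) ∧ S(d))) ∧ ¬(∃a J(a,a))) ∨ (∃e S(e)))
Move each ¬ inward, flipping quantifiers it crosses:
  (∃g S(g)) ∧ (∀d ∃c (J(c,d) ∧ S(d))) ∧ (∀a ¬J(a,a)) ∧ (∀e ¬S(e))
All bound variables are already distinct, so no renaming is needed.
Pull the quantifiers to the front (each side's bound variable is not free in the other side):
  ∃g ∀d ∃c ∀a ∀e (S(g) ∧ J(c,d) ∧ S(d) ∧ ¬J(a,a) ∧ ¬S(e))
The quantifier ∀g sits under an odd number of negations (counting the antecedent side of each →), so it flips to ∃g.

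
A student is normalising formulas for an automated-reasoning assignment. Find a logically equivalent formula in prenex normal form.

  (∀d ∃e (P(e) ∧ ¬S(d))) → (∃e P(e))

Rewrite implications/biconditionals: A → B as ¬A ∨ B.
  ¬(∀d ∃e (P(e) ∧ ¬S(d))) ∨ (∃e P(e))
Move each ¬ inward, flipping quantifiers it crosses:
  (∃d ∀e (¬P(e) ∨ S(d))) ∨ (∃e P(e))
Give each quantifier a distinct variable: e↦x.
  (∃d ∀e (¬P(e) ∨ S(d))) ∨ (∃x P(x))
Pull the quantifiers to the front (each side's bound variable is not free in the other side):
  ∃d ∀e ∃x (¬P(e) ∨ S(d) ∨ P(x))

∃d ∀e ∃x (¬P(e) ∨ S(d) ∨ P(x))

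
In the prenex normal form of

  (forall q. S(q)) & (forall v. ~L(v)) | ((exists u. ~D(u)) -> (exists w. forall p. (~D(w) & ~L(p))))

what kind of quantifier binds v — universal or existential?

universal

First replace A → B with ¬A ∨ B.
  (forall q. S(q)) & (forall v. ~L(v)) | ~(exists u. ~D(u)) | (exists w. forall p. (~D(w) & ~L(p)))
Drive negations inward (¬∀x A ≡ ∃x ¬A, ¬∃x A ≡ ∀x ¬A, De Morgan for ∧/∨):
  (forall q. S(q)) & (forall v. ~L(v)) | (forall u. D(u)) | (exists w. forall p. (~D(w) & ~L(p)))
All bound variables are already distinct, so no renaming is needed.
Finally move all quantifiers to the prefix:
  forall q. forall v. forall u. exists w. forall p. (S(q) & ~L(v) | D(u) | ~D(w) & ~L(p))
The quantifier forall v sits under an even number of negations (counting the antecedent side of each →), so it remains universal.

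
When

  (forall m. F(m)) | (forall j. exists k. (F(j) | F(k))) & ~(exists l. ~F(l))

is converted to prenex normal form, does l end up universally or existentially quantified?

universal

Push ¬ through the quantifiers and connectives to reach negation normal form:
  (forall m. F(m)) | (forall j. exists k. (F(j) | F(k))) & (forall l. F(l))
All bound variables are already distinct, so no renaming is needed.
Finally move all quantifiers to the prefix:
  forall m. forall j. exists k. forall l. (F(m) | (F(j) | F(k)) & F(l))
The quantifier exists l sits under an odd number of negations, so it flips to forall l.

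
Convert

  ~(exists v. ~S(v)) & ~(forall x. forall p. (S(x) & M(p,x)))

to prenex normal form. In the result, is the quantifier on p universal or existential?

existential

Drive negations inward (¬∀x A ≡ ∃x ¬A, ¬∃x A ≡ ∀x ¬A, De Morgan for ∧/∨):
  (forall v. S(v)) & (exists x. exists p. (~S(x) | ~M(p,x)))
Extract every quantifier outward, since the variables are now distinct and don't occur free across branches:
  forall v. exists x. exists p. (S(v) & (~S(x) | ~M(p,x)))
The quantifier forall p sits under an odd number of negations, so it flips to exists p.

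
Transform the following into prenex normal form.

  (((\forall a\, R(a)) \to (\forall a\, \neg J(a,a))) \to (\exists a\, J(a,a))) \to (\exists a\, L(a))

First replace A → B with ¬A ∨ B.
  \neg (\neg (\neg (\forall a\, R(a)) \lor (\forall a\, \neg J(a,a))) \lor (\exists a\, J(a,a))) \lor (\exists a\, L(a))
Move each ¬ inward, flipping quantifiers it crosses:
  ((\exists a\, \neg R(a)) \lor (\forall a\, \neg J(a,a))) \land (\forall a\, \neg J(a,a)) \lor (\exists a\, L(a))
Standardize variables apart so no two quantifiers bind the same name: a↦t, a↦x1, a↦b.
  ((\exists a\, \neg R(a)) \lor (\forall t\, \neg J(t,t))) \land (\forall x1\, \neg J(x1,x1)) \lor (\exists b\, L(b))
Pull the quantifiers to the front (each side's bound variable is not free in the other side):
  \exists a\, \forall t\, \forall x1\, \exists b\, ((\neg R(a) \lor \neg J(t,t)) \land \neg J(x1,x1) \lor L(b))

\exists a\, \forall t\, \forall x1\, \exists b\, ((\neg R(a) \lor \neg J(t,t)) \land \neg J(x1,x1) \lor L(b))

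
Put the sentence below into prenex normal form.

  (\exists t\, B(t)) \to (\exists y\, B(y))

First replace A → B with ¬A ∨ B.
  \neg (\exists t\, B(t)) \lor (\exists y\, B(y))
Push ¬ through the quantifiers and connectives to reach negation normal form:
  (\forall t\, \neg B(t)) \lor (\exists y\, B(y))
All bound variables are already distinct, so no renaming is needed.
Extract every quantifier outward, since the variables are now distinct and don't occur free across branches:
  \forall t\, \exists y\, (\neg B(t) \lor B(y))

\forall t\, \exists y\, (\neg B(t) \lor B(y))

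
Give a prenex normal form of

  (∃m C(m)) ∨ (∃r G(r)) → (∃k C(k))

∀m ∀r ∃k (¬C(m) ∧ ¬G(r) ∨ C(k))

Eliminate → and ↔ using ¬ and ∨.
  ¬((∃m C(m)) ∨ (∃r G(r))) ∨ (∃k C(k))
Push ¬ through the quantifiers and connectives to reach negation normal form:
  (∀m ¬C(m)) ∧ (∀r ¬G(r)) ∨ (∃k C(k))
All bound variables are already distinct, so no renaming is needed.
Extract every quantifier outward, since the variables are now distinct and don't occur free across branches:
  ∀m ∀r ∃k (¬C(m) ∧ ¬G(r) ∨ C(k))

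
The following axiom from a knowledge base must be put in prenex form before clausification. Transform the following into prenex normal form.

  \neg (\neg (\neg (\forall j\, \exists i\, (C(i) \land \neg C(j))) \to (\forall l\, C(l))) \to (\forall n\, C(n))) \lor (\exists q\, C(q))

\exists j\, \forall i\, \exists l\, \exists n\, \exists q\, ((\neg C(i) \lor C(j)) \land \neg C(l) \land \neg C(n) \lor C(q))

Rewrite implications/biconditionals: A → B as ¬A ∨ B.
  \neg (\neg \neg (\neg \neg (\forall j\, \exists i\, (C(i) \land \neg C(j))) \lor (\forall l\, C(l))) \lor (\forall n\, C(n))) \lor (\exists q\, C(q))
Move each ¬ inward, flipping quantifiers it crosses:
  (\exists j\, \forall i\, (\neg C(i) \lor C(j))) \land (\exists l\, \neg C(l)) \land (\exists n\, \neg C(n)) \lor (\exists q\, C(q))
Extract every quantifier outward, since the variables are now distinct and don't occur free across branches:
  \exists j\, \forall i\, \exists l\, \exists n\, \exists q\, ((\neg C(i) \lor C(j)) \land \neg C(l) \land \neg C(n) \lor C(q))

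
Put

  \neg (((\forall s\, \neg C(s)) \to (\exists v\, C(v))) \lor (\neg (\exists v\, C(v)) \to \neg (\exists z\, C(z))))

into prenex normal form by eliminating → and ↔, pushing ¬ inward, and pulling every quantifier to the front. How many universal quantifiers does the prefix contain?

Eliminate → and ↔ using ¬ and ∨.
  \neg (\neg (\forall s\, \neg C(s)) \lor (\exists v\, C(v)) \lor \neg \neg (\exists v\, C(v)) \lor \neg (\exists z\, C(z)))
Push ¬ through the quantifiers and connectives to reach negation normal form:
  (\forall s\, \neg C(s)) \land (\forall v\, \neg C(v)) \land (\forall v\, \neg C(v)) \land (\exists z\, C(z))
Standardize variables apart so no two quantifiers bind the same name: v↦x1.
  (\forall s\, \neg C(s)) \land (\forall v\, \neg C(v)) \land (\forall x1\, \neg C(x1)) \land (\exists z\, C(z))
Finally move all quantifiers to the prefix:
  \forall s\, \forall v\, \forall x1\, \exists z\, (\neg C(s) \land \neg C(v) \land \neg C(x1) \land C(z))
The prefix is \forall s \forall v \forall x1 \exists z: 3 universal, 1 existential.

3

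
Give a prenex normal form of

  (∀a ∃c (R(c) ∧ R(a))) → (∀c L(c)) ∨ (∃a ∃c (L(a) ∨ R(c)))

∃a ∀c ∀t ∃s ∃b (¬R(c) ∨ ¬R(a) ∨ L(t) ∨ L(s) ∨ R(b))

Rewrite implications/biconditionals: A → B as ¬A ∨ B.
  ¬(∀a ∃c (R(c) ∧ R(a))) ∨ (∀c L(c)) ∨ (∃a ∃c (L(a) ∨ R(c)))
Push ¬ through the quantifiers and connectives to reach negation normal form:
  (∃a ∀c (¬R(c) ∨ ¬R(a))) ∨ (∀c L(c)) ∨ (∃a ∃c (L(a) ∨ R(c)))
Standardize variables apart so no two quantifiers bind the same name: c↦t, a↦s, c↦b.
  (∃a ∀c (¬R(c) ∨ ¬R(a))) ∨ (∀t L(t)) ∨ (∃s ∃b (L(s) ∨ R(b)))
Pull the quantifiers to the front (each side's bound variable is not free in the other side):
  ∃a ∀c ∀t ∃s ∃b (¬R(c) ∨ ¬R(a) ∨ L(t) ∨ L(s) ∨ R(b))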